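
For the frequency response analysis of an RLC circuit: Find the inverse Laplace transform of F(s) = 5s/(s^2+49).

Standard pair: s/(s^2+w^2) <-> cos(wt)*u(t)
With k=5, w=7: f(t) = 5*cos(7t)*u(t)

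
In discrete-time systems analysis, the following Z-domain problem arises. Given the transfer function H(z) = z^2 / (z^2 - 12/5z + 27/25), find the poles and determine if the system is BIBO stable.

Poles are roots of the denominator: z^2 - 12/5z + 27/25 = 0.
Quadratic formula: z = [-(-12/5) +/- sqrt((-12/5)^2 - 4*(27/25))] / 2
Discriminant = 144/25 - 108/25 = 36/25; sqrt = 6/5.
z = (12/5 +/- 6/5) / 2 => z = 9/5 or z = 3/5.
|p1| = 9/5, |p2| = 3/5.
For BIBO stability, all poles must lie inside the unit circle (|p| < 1).
System is UNSTABLE since at least one |p| >= 1.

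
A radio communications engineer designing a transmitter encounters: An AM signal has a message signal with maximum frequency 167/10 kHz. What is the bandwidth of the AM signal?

In AM (double-sideband), the bandwidth is twice the message frequency.
BW = 2 * f_m = 2 * 167/10 kHz = 167/5 kHz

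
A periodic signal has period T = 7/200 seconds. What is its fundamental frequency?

The fundamental frequency is the reciprocal of the period.
f = 1/T = 1/(7/200) = 200/7 Hz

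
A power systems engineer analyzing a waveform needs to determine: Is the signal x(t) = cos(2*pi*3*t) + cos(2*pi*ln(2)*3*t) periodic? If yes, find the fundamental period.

f1 = 3 Hz, f2 = 3*ln(2) Hz
Ratio f2/f1 = ln(2), which is irrational.
Since the frequency ratio is irrational, no common period exists.
The signal is not periodic.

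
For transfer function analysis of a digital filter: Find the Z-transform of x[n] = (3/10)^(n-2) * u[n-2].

Time-shifting property: if X(z) = Z{x[n]}, then Z{x[n-d]} = z^(-d) * X(z)
X(z) = z/(z - 3/10) for x[n] = (3/10)^n * u[n]
Z{x[n-2]} = z^(-2) * z/(z - 3/10) = z^(-1)/(z - 3/10)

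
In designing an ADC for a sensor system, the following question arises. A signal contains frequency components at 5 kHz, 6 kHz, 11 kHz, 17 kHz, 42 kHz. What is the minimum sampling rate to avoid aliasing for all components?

The highest frequency component is f_max = 42 kHz.
Nyquist rate = 2 * f_max = 2 * 42 kHz = 84 kHz.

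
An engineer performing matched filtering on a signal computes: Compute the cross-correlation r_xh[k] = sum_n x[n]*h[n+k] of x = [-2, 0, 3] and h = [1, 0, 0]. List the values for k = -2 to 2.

Both sequences indexed from 0 and zero outside their support.
Lags with overlap: k = -2 to 2.
  r_xh[-2] = x[2]*h[0] = 3
  r_xh[-1] = x[1]*h[0] + x[2]*h[1] = 0
  r_xh[0] = x[0]*h[0] + x[1]*h[1] + x[2]*h[2] = -2
  r_xh[1] = x[0]*h[1] + x[1]*h[2] = 0
  r_xh[2] = x[0]*h[2] = 0
r_xh = [3, 0, -2, 0, 0] (for k = -2, ..., 2)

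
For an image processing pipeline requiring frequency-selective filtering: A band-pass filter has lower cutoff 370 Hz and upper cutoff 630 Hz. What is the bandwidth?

Bandwidth = f_high - f_low
= 630 Hz - 370 Hz = 260 Hz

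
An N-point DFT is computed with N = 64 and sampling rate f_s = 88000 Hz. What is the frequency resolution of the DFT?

DFT frequency resolution = f_s / N
= 88000 / 64 = 1375 Hz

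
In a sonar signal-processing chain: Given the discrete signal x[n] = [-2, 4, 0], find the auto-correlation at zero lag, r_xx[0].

The auto-correlation at zero lag r_xx[0] equals the signal energy.
r_xx[0] = sum of x[n]^2 = (-2)^2 + 4^2 + 0^2
= 4 + 16 + 0 = 20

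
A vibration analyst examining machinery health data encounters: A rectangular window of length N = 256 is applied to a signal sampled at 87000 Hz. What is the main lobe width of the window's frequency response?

For a rectangular window of length N,
the main lobe width in frequency is 2*f_s/N.
= 2*87000/256 = 10875/16 Hz
This determines the minimum frequency separation for resolving two sinusoids.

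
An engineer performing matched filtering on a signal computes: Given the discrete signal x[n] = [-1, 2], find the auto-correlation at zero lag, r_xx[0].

The auto-correlation at zero lag r_xx[0] equals the signal energy.
r_xx[0] = sum of x[n]^2 = (-1)^2 + 2^2
= 1 + 4 = 5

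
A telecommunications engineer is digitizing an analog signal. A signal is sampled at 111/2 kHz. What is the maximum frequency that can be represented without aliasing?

The maximum frequency that can be represented without aliasing
is the Nyquist frequency: f_max = f_s / 2 = 111/2 kHz / 2 = 111/4 kHz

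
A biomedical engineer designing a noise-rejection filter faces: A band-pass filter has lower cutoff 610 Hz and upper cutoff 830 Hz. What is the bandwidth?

Bandwidth = f_high - f_low
= 830 Hz - 610 Hz = 220 Hz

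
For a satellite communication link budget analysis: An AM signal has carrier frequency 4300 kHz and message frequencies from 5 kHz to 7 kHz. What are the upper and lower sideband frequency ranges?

Upper sideband (USB) = fc + [fm_low, fm_high] = 4300 + [5, 7] = [4305, 4307] kHz
Lower sideband (LSB) = fc - [fm_high, fm_low] = 4300 - [7, 5] = [4293, 4295] kHz
Total occupied spectrum: 4293 kHz to 4307 kHz (plus carrier at 4300 kHz)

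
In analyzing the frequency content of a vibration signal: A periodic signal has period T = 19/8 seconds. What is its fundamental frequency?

The fundamental frequency is the reciprocal of the period.
f = 1/T = 1/(19/8) = 8/19 Hz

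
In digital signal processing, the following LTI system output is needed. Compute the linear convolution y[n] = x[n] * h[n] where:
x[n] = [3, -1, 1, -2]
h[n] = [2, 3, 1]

y[n] = sum_k x[k]*h[n-k]. Output length = len(x) + len(h) - 1 = 4 + 3 - 1 = 6.
y[0] = 3*2 = 6
y[1] = -1*2 + 3*3 = 7
y[2] = 1*2 + -1*3 + 3*1 = 2
y[3] = -2*2 + 1*3 + -1*1 = -2
y[4] = -2*3 + 1*1 = -5
y[5] = -2*1 = -2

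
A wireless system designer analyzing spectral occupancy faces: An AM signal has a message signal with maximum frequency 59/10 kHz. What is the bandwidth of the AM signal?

In AM (double-sideband), the bandwidth is twice the message frequency.
BW = 2 * f_m = 2 * 59/10 kHz = 59/5 kHz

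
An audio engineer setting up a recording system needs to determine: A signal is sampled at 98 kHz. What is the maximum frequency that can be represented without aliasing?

The maximum frequency that can be represented without aliasing
is the Nyquist frequency: f_max = f_s / 2 = 98 kHz / 2 = 49 kHz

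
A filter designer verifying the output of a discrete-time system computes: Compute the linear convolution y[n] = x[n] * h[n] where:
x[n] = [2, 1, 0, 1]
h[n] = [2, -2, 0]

y[n] = sum_k x[k]*h[n-k]. Output length = len(x) + len(h) - 1 = 4 + 3 - 1 = 6.
y[0] = 2*2 = 4
y[1] = 1*2 + 2*-2 = -2
y[2] = 0*2 + 1*-2 + 2*0 = -2
y[3] = 1*2 + 0*-2 + 1*0 = 2
y[4] = 1*-2 + 0*0 = -2
y[5] = 1*0 = 0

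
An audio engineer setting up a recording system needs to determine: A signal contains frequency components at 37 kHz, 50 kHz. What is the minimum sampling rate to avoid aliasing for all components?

The highest frequency component is f_max = 50 kHz.
Nyquist rate = 2 * f_max = 2 * 50 kHz = 100 kHz.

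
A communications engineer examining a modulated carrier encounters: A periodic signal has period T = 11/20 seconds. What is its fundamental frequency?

The fundamental frequency is the reciprocal of the period.
f = 1/T = 1/(11/20) = 20/11 Hz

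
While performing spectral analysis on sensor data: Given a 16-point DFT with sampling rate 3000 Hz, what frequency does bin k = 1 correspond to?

The frequency of DFT bin k is: f_k = k * f_s / N
f_1 = 1 * 3000 / 16 = 375/2 Hz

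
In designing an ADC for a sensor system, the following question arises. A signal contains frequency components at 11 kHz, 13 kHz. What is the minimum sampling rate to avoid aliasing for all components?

The highest frequency component is f_max = 13 kHz.
Nyquist rate = 2 * f_max = 2 * 13 kHz = 26 kHz.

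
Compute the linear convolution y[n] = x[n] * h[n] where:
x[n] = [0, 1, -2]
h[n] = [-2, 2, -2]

y[n] = sum_k x[k]*h[n-k]. Output length = len(x) + len(h) - 1 = 3 + 3 - 1 = 5.
y[0] = 0*-2 = 0
y[1] = 1*-2 + 0*2 = -2
y[2] = -2*-2 + 1*2 + 0*-2 = 6
y[3] = -2*2 + 1*-2 = -6
y[4] = -2*-2 = 4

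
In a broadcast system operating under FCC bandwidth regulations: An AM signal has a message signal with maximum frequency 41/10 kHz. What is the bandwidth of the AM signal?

In AM (double-sideband), the bandwidth is twice the message frequency.
BW = 2 * f_m = 2 * 41/10 kHz = 41/5 kHz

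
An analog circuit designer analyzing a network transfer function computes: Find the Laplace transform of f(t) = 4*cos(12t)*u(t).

Standard pair: cos(wt)*u(t) <-> s/(s^2+w^2)
With w = 12: L{4*cos(12t)*u(t)} = 4s/(s^2+144)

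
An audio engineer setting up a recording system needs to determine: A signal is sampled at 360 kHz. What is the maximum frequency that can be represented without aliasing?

The maximum frequency that can be represented without aliasing
is the Nyquist frequency: f_max = f_s / 2 = 360 kHz / 2 = 180 kHz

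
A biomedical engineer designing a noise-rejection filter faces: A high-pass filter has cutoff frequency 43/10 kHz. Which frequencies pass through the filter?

A high-pass filter passes all frequencies above the cutoff frequency 43/10 kHz and attenuates lower frequencies.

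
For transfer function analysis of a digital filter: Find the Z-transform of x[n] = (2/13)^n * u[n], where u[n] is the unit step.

The Z-transform of a^n * u[n] is z/(z-a) for |z| > |a|.
Here a = 2/13, so X(z) = z/(z - (2/13)) = 13z/(13z - 2)
ROC: |z| > 2/13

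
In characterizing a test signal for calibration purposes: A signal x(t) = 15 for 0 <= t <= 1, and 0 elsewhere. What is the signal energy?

Energy = integral of |x(t)|^2 dt over the signal duration
= 15^2 * 1 = 225 * 1 = 225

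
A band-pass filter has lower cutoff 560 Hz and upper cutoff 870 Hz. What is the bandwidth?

Bandwidth = f_high - f_low
= 870 Hz - 560 Hz = 310 Hz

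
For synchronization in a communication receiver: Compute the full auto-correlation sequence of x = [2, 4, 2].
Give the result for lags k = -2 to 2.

r_xx[k] = sum_m x[m]*x[m+k], indexed from 0, for k = -2 to 2:
  r_xx[-2] = x[2]*x[0] = 4
  r_xx[-1] = x[1]*x[0] + x[2]*x[1] = 16
  r_xx[0] = x[0]*x[0] + x[1]*x[1] + x[2]*x[2] = 24
  r_xx[1] = x[0]*x[1] + x[1]*x[2] = 16
  r_xx[2] = x[0]*x[2] = 4
r_xx = [4, 16, 24, 16, 4]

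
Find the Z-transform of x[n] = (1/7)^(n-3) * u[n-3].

Time-shifting property: if X(z) = Z{x[n]}, then Z{x[n-d]} = z^(-d) * X(z)
X(z) = z/(z - 1/7) for x[n] = (1/7)^n * u[n]
Z{x[n-3]} = z^(-3) * z/(z - 1/7) = z^(-2)/(z - 1/7)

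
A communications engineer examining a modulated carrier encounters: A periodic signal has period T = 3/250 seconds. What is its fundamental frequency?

The fundamental frequency is the reciprocal of the period.
f = 1/T = 1/(3/250) = 250/3 Hz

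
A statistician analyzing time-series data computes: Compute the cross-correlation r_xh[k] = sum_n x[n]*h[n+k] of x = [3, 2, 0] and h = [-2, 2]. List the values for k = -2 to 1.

Both sequences indexed from 0 and zero outside their support.
Lags with overlap: k = -2 to 1.
  r_xh[-2] = x[2]*h[0] = 0
  r_xh[-1] = x[1]*h[0] + x[2]*h[1] = -4
  r_xh[0] = x[0]*h[0] + x[1]*h[1] = -2
  r_xh[1] = x[0]*h[1] = 6
r_xh = [0, -4, -2, 6] (for k = -2, ..., 1)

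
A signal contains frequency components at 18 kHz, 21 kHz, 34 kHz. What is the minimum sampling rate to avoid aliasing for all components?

The highest frequency component is f_max = 34 kHz.
Nyquist rate = 2 * f_max = 2 * 34 kHz = 68 kHz.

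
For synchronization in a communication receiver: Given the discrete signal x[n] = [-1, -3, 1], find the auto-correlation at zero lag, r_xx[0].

The auto-correlation at zero lag r_xx[0] equals the signal energy.
r_xx[0] = sum of x[n]^2 = (-1)^2 + (-3)^2 + 1^2
= 1 + 9 + 1 = 11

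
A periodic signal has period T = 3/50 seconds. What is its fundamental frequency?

The fundamental frequency is the reciprocal of the period.
f = 1/T = 1/(3/50) = 50/3 Hz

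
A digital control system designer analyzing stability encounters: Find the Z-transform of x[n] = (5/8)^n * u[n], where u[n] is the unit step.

The Z-transform of a^n * u[n] is z/(z-a) for |z| > |a|.
Here a = 5/8, so X(z) = z/(z - (5/8)) = 8z/(8z - 5)
ROC: |z| > 5/8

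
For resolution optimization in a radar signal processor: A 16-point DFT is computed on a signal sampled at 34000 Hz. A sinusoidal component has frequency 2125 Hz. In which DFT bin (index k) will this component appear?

DFT frequency resolution = f_s/N = 34000/16 = 2125 Hz
Bin index k = f_signal / resolution = 2125 / 2125 = 1
The signal frequency 2125 Hz falls in DFT bin k = 1.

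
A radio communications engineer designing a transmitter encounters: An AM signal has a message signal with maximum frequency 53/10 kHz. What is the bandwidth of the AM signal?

In AM (double-sideband), the bandwidth is twice the message frequency.
BW = 2 * f_m = 2 * 53/10 kHz = 53/5 kHz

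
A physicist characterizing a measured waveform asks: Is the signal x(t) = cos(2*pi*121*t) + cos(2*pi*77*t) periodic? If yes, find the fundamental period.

f1 = 121 Hz, f2 = 77 Hz
Period T1 = 1/121, T2 = 1/77
Ratio T1/T2 = 77/121, which is rational.
The signal is periodic with fundamental period T = 1/GCD(121,77) = 1/11 s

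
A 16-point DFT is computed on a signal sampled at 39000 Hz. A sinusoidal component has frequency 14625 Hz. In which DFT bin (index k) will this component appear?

DFT frequency resolution = f_s/N = 39000/16 = 4875/2 Hz
Bin index k = f_signal / resolution = 14625 / 4875/2 = 6
The signal frequency 14625 Hz falls in DFT bin k = 6.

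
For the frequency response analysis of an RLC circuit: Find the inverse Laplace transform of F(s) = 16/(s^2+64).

Standard pair: w/(s^2+w^2) <-> sin(wt)*u(t)
Recognize w^2 = 64, so w = 8; numerator 16 = 2*8.
f(t) = 2*sin(8t)*u(t)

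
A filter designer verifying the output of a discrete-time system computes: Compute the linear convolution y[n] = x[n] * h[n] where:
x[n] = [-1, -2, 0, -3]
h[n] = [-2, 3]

y[n] = sum_k x[k]*h[n-k]. Output length = len(x) + len(h) - 1 = 4 + 2 - 1 = 5.
y[0] = -1*-2 = 2
y[1] = -2*-2 + -1*3 = 1
y[2] = 0*-2 + -2*3 = -6
y[3] = -3*-2 + 0*3 = 6
y[4] = -3*3 = -9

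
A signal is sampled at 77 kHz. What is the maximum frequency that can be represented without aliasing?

The maximum frequency that can be represented without aliasing
is the Nyquist frequency: f_max = f_s / 2 = 77 kHz / 2 = 77/2 kHz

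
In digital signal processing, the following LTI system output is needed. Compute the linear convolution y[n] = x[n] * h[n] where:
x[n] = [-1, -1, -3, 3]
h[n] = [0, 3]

y[n] = sum_k x[k]*h[n-k]. Output length = len(x) + len(h) - 1 = 4 + 2 - 1 = 5.
y[0] = -1*0 = 0
y[1] = -1*0 + -1*3 = -3
y[2] = -3*0 + -1*3 = -3
y[3] = 3*0 + -3*3 = -9
y[4] = 3*3 = 9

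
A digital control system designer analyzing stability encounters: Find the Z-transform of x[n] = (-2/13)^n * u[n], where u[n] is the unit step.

The Z-transform of a^n * u[n] is z/(z-a) for |z| > |a|.
Here a = -2/13, so X(z) = z/(z - (-2/13)) = 13z/(13z + 2)
ROC: |z| > 2/13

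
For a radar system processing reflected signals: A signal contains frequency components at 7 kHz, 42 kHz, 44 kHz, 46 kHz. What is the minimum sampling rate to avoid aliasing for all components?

The highest frequency component is f_max = 46 kHz.
Nyquist rate = 2 * f_max = 2 * 46 kHz = 92 kHz.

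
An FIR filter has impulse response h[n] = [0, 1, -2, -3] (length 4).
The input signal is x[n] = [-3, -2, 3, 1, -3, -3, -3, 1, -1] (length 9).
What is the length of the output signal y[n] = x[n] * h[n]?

For linear convolution, the output length is:
len(y) = len(x) + len(h) - 1 = 9 + 4 - 1 = 12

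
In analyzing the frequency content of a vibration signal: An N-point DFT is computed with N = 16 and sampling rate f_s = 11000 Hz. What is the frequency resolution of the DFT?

DFT frequency resolution = f_s / N
= 11000 / 16 = 1375/2 Hz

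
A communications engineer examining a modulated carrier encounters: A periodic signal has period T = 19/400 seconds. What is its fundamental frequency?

The fundamental frequency is the reciprocal of the period.
f = 1/T = 1/(19/400) = 400/19 Hz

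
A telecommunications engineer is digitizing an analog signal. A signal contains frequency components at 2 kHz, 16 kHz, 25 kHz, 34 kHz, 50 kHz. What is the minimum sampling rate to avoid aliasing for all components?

The highest frequency component is f_max = 50 kHz.
Nyquist rate = 2 * f_max = 2 * 50 kHz = 100 kHz.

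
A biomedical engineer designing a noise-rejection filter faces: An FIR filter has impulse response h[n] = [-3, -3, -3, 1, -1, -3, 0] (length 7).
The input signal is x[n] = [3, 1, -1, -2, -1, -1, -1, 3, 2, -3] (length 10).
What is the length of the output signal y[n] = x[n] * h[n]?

For linear convolution, the output length is:
len(y) = len(x) + len(h) - 1 = 10 + 7 - 1 = 16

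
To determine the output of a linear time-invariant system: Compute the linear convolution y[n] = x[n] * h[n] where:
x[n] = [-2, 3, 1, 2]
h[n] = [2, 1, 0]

y[n] = sum_k x[k]*h[n-k]. Output length = len(x) + len(h) - 1 = 4 + 3 - 1 = 6.
y[0] = -2*2 = -4
y[1] = 3*2 + -2*1 = 4
y[2] = 1*2 + 3*1 + -2*0 = 5
y[3] = 2*2 + 1*1 + 3*0 = 5
y[4] = 2*1 + 1*0 = 2
y[5] = 2*0 = 0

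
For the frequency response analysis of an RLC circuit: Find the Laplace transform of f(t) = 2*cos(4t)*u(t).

Standard pair: cos(wt)*u(t) <-> s/(s^2+w^2)
With w = 4: L{2*cos(4t)*u(t)} = 2s/(s^2+16)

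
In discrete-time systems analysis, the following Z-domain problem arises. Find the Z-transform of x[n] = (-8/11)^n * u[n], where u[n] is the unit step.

The Z-transform of a^n * u[n] is z/(z-a) for |z| > |a|.
Here a = -8/11, so X(z) = z/(z - (-8/11)) = 11z/(11z + 8)
ROC: |z| > 8/11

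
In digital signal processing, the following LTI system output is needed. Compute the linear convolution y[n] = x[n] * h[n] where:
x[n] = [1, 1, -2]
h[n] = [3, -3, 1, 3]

y[n] = sum_k x[k]*h[n-k]. Output length = len(x) + len(h) - 1 = 3 + 4 - 1 = 6.
y[0] = 1*3 = 3
y[1] = 1*3 + 1*-3 = 0
y[2] = -2*3 + 1*-3 + 1*1 = -8
y[3] = -2*-3 + 1*1 + 1*3 = 10
y[4] = -2*1 + 1*3 = 1
y[5] = -2*3 = -6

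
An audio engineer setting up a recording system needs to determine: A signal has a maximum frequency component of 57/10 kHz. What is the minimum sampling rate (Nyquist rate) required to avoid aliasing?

By the Nyquist-Shannon sampling theorem,
the minimum sampling rate (Nyquist rate) must be at least 2 * f_max.
Nyquist rate = 2 * 57/10 kHz = 57/5 kHz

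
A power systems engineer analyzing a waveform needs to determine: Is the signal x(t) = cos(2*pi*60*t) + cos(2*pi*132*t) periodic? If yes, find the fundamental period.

f1 = 60 Hz, f2 = 132 Hz
Period T1 = 1/60, T2 = 1/132
Ratio T1/T2 = 132/60, which is rational.
The signal is periodic with fundamental period T = 1/GCD(60,132) = 1/12 s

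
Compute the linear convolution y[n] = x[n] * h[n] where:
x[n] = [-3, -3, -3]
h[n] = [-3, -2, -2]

y[n] = sum_k x[k]*h[n-k]. Output length = len(x) + len(h) - 1 = 3 + 3 - 1 = 5.
y[0] = -3*-3 = 9
y[1] = -3*-3 + -3*-2 = 15
y[2] = -3*-3 + -3*-2 + -3*-2 = 21
y[3] = -3*-2 + -3*-2 = 12
y[4] = -3*-2 = 6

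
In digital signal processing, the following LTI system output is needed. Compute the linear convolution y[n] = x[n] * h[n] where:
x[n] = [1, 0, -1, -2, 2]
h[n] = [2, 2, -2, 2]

y[n] = sum_k x[k]*h[n-k]. Output length = len(x) + len(h) - 1 = 5 + 4 - 1 = 8.
y[0] = 1*2 = 2
y[1] = 0*2 + 1*2 = 2
y[2] = -1*2 + 0*2 + 1*-2 = -4
y[3] = -2*2 + -1*2 + 0*-2 + 1*2 = -4
y[4] = 2*2 + -2*2 + -1*-2 + 0*2 = 2
y[5] = 2*2 + -2*-2 + -1*2 = 6
y[6] = 2*-2 + -2*2 = -8
y[7] = 2*2 = 4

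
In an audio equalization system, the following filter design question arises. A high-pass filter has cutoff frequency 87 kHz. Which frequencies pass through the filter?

A high-pass filter passes all frequencies above the cutoff frequency 87 kHz and attenuates lower frequencies.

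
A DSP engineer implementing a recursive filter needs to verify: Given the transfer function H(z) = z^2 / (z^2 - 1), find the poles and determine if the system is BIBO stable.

Poles are roots of the denominator: z^2 - 1 = 0.
Quadratic formula: z = [-(0) +/- sqrt((0)^2 - 4*(-1))] / 2
Discriminant = 0 + 4 = 4; sqrt = 2.
z = (0 +/- 2) / 2 => z = 1 or z = -1.
|p1| = 1, |p2| = 1.
For BIBO stability, all poles must lie inside the unit circle (|p| < 1).
System is UNSTABLE since at least one |p| >= 1.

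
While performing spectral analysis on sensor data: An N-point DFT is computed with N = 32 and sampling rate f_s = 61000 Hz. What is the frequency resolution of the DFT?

DFT frequency resolution = f_s / N
= 61000 / 32 = 7625/4 Hz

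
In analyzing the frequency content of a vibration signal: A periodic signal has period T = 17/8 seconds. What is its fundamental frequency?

The fundamental frequency is the reciprocal of the period.
f = 1/T = 1/(17/8) = 8/17 Hz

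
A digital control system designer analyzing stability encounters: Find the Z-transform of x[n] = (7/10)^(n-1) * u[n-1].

Time-shifting property: if X(z) = Z{x[n]}, then Z{x[n-d]} = z^(-d) * X(z)
X(z) = z/(z - 7/10) for x[n] = (7/10)^n * u[n]
Z{x[n-1]} = z^(-1) * z/(z - 7/10) = 1/(z - 7/10)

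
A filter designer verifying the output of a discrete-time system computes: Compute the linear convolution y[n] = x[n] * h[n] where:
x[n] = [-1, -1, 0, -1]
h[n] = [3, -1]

y[n] = sum_k x[k]*h[n-k]. Output length = len(x) + len(h) - 1 = 4 + 2 - 1 = 5.
y[0] = -1*3 = -3
y[1] = -1*3 + -1*-1 = -2
y[2] = 0*3 + -1*-1 = 1
y[3] = -1*3 + 0*-1 = -3
y[4] = -1*-1 = 1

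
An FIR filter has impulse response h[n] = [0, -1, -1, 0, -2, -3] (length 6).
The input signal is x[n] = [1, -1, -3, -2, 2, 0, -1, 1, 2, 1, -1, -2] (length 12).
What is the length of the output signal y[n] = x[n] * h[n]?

For linear convolution, the output length is:
len(y) = len(x) + len(h) - 1 = 12 + 6 - 1 = 17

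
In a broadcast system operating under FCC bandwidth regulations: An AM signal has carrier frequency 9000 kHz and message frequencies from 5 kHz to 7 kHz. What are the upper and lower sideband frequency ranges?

Upper sideband (USB) = fc + [fm_low, fm_high] = 9000 + [5, 7] = [9005, 9007] kHz
Lower sideband (LSB) = fc - [fm_high, fm_low] = 9000 - [7, 5] = [8993, 8995] kHz
Total occupied spectrum: 8993 kHz to 9007 kHz (plus carrier at 9000 kHz)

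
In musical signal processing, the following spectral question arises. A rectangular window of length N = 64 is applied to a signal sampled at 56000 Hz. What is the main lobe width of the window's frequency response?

For a rectangular window of length N,
the main lobe width in frequency is 2*f_s/N.
= 2*56000/64 = 1750 Hz
This determines the minimum frequency separation for resolving two sinusoids.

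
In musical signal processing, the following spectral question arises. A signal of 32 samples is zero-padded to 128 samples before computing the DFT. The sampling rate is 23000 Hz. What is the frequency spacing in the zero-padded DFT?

Original DFT: N = 32, resolution = f_s/N = 23000/32 = 2875/4 Hz
Zero-padded DFT: N = 128, resolution = f_s/N = 23000/128 = 2875/16 Hz
Zero-padding interpolates the spectrum (finer frequency grid)
but does NOT improve the true spectral resolution (ability to resolve close frequencies).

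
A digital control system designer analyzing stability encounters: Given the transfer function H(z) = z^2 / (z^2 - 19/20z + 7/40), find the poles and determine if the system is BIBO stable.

Poles are roots of the denominator: z^2 - 19/20z + 7/40 = 0.
Quadratic formula: z = [-(-19/20) +/- sqrt((-19/20)^2 - 4*(7/40))] / 2
Discriminant = 361/400 - 7/10 = 81/400; sqrt = 9/20.
z = (19/20 +/- 9/20) / 2 => z = 7/10 or z = 1/4.
|p1| = 1/4, |p2| = 7/10.
For BIBO stability, all poles must lie inside the unit circle (|p| < 1).
System is STABLE since both |p| < 1.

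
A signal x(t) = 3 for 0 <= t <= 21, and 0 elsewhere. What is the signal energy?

Energy = integral of |x(t)|^2 dt over the signal duration
= 3^2 * 21 = 9 * 21 = 189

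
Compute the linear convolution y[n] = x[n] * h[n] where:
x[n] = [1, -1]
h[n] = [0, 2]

y[n] = sum_k x[k]*h[n-k]. Output length = len(x) + len(h) - 1 = 2 + 2 - 1 = 3.
y[0] = 1*0 = 0
y[1] = -1*0 + 1*2 = 2
y[2] = -1*2 = -2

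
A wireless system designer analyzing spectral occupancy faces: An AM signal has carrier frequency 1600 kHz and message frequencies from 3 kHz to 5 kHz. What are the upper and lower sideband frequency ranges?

Upper sideband (USB) = fc + [fm_low, fm_high] = 1600 + [3, 5] = [1603, 1605] kHz
Lower sideband (LSB) = fc - [fm_high, fm_low] = 1600 - [5, 3] = [1595, 1597] kHz
Total occupied spectrum: 1595 kHz to 1605 kHz (plus carrier at 1600 kHz)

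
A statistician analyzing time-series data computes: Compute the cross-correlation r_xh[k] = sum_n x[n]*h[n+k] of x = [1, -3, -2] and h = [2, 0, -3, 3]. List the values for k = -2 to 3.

Both sequences indexed from 0 and zero outside their support.
Lags with overlap: k = -2 to 3.
  r_xh[-2] = x[2]*h[0] = -4
  r_xh[-1] = x[1]*h[0] + x[2]*h[1] = -6
  r_xh[0] = x[0]*h[0] + x[1]*h[1] + x[2]*h[2] = 8
  r_xh[1] = x[0]*h[1] + x[1]*h[2] + x[2]*h[3] = 3
  r_xh[2] = x[0]*h[2] + x[1]*h[3] = -12
  r_xh[3] = x[0]*h[3] = 3
r_xh = [-4, -6, 8, 3, -12, 3] (for k = -2, ..., 3)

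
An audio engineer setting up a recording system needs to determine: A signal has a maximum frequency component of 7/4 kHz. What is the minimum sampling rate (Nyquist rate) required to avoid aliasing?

By the Nyquist-Shannon sampling theorem,
the minimum sampling rate (Nyquist rate) must be at least 2 * f_max.
Nyquist rate = 2 * 7/4 kHz = 7/2 kHz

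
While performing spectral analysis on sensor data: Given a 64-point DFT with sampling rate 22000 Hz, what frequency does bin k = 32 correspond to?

The frequency of DFT bin k is: f_k = k * f_s / N
f_32 = 32 * 22000 / 64 = 11000 Hz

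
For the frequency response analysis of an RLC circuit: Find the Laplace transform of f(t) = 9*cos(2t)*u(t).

Standard pair: cos(wt)*u(t) <-> s/(s^2+w^2)
With w = 2: L{9*cos(2t)*u(t)} = 9s/(s^2+4)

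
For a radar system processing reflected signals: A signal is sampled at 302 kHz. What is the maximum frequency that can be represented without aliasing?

The maximum frequency that can be represented without aliasing
is the Nyquist frequency: f_max = f_s / 2 = 302 kHz / 2 = 151 kHz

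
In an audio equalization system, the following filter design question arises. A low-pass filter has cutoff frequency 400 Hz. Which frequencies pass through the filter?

A low-pass filter passes all frequencies below the cutoff frequency 400 Hz and attenuates higher frequencies.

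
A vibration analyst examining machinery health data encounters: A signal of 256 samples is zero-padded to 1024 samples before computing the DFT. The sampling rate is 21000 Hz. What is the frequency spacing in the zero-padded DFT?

Original DFT: N = 256, resolution = f_s/N = 21000/256 = 2625/32 Hz
Zero-padded DFT: N = 1024, resolution = f_s/N = 21000/1024 = 2625/128 Hz
Zero-padding interpolates the spectrum (finer frequency grid)
but does NOT improve the true spectral resolution (ability to resolve close frequencies).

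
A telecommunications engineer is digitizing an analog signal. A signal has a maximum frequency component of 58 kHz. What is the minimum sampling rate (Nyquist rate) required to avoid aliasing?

By the Nyquist-Shannon sampling theorem,
the minimum sampling rate (Nyquist rate) must be at least 2 * f_max.
Nyquist rate = 2 * 58 kHz = 116 kHz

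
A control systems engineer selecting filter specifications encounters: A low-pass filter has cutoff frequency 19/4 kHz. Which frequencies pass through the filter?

A low-pass filter passes all frequencies below the cutoff frequency 19/4 kHz and attenuates higher frequencies.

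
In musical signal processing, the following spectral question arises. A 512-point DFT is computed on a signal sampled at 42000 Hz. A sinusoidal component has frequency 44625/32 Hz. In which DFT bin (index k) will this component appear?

DFT frequency resolution = f_s/N = 42000/512 = 2625/32 Hz
Bin index k = f_signal / resolution = 44625/32 / 2625/32 = 17
The signal frequency 44625/32 Hz falls in DFT bin k = 17.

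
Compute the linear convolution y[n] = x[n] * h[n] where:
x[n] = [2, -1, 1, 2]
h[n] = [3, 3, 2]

y[n] = sum_k x[k]*h[n-k]. Output length = len(x) + len(h) - 1 = 4 + 3 - 1 = 6.
y[0] = 2*3 = 6
y[1] = -1*3 + 2*3 = 3
y[2] = 1*3 + -1*3 + 2*2 = 4
y[3] = 2*3 + 1*3 + -1*2 = 7
y[4] = 2*3 + 1*2 = 8
y[5] = 2*2 = 4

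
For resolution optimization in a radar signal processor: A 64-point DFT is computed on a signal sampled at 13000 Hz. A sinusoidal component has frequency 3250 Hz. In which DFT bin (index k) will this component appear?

DFT frequency resolution = f_s/N = 13000/64 = 1625/8 Hz
Bin index k = f_signal / resolution = 3250 / 1625/8 = 16
The signal frequency 3250 Hz falls in DFT bin k = 16.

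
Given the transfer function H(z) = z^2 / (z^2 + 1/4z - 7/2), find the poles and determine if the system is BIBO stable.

Poles are roots of the denominator: z^2 + 1/4z - 7/2 = 0.
Quadratic formula: z = [-(1/4) +/- sqrt((1/4)^2 - 4*(-7/2))] / 2
Discriminant = 1/16 + 14 = 225/16; sqrt = 15/4.
z = (-1/4 +/- 15/4) / 2 => z = 7/4 or z = -2.
|p1| = 2, |p2| = 7/4.
For BIBO stability, all poles must lie inside the unit circle (|p| < 1).
System is UNSTABLE since at least one |p| >= 1.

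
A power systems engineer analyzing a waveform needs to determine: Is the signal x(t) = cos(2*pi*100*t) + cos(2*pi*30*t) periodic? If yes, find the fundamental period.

f1 = 100 Hz, f2 = 30 Hz
Period T1 = 1/100, T2 = 1/30
Ratio T1/T2 = 30/100, which is rational.
The signal is periodic with fundamental period T = 1/GCD(100,30) = 1/10 s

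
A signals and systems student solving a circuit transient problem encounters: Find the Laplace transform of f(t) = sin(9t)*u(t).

Standard pair: sin(wt)*u(t) <-> w/(s^2+w^2)
With w = 9: L{sin(9t)*u(t)} = 9/(s^2+81)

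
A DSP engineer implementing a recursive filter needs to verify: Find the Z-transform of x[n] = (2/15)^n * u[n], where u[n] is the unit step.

The Z-transform of a^n * u[n] is z/(z-a) for |z| > |a|.
Here a = 2/15, so X(z) = z/(z - (2/15)) = 15z/(15z - 2)
ROC: |z| > 2/15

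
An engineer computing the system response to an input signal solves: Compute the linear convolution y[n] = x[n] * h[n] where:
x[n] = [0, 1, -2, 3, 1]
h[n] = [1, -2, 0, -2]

y[n] = sum_k x[k]*h[n-k]. Output length = len(x) + len(h) - 1 = 5 + 4 - 1 = 8.
y[0] = 0*1 = 0
y[1] = 1*1 + 0*-2 = 1
y[2] = -2*1 + 1*-2 + 0*0 = -4
y[3] = 3*1 + -2*-2 + 1*0 + 0*-2 = 7
y[4] = 1*1 + 3*-2 + -2*0 + 1*-2 = -7
y[5] = 1*-2 + 3*0 + -2*-2 = 2
y[6] = 1*0 + 3*-2 = -6
y[7] = 1*-2 = -2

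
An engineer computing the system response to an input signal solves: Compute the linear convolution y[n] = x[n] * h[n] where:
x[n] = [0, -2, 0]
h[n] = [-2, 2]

y[n] = sum_k x[k]*h[n-k]. Output length = len(x) + len(h) - 1 = 3 + 2 - 1 = 4.
y[0] = 0*-2 = 0
y[1] = -2*-2 + 0*2 = 4
y[2] = 0*-2 + -2*2 = -4
y[3] = 0*2 = 0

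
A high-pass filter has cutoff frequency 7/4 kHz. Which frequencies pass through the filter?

A high-pass filter passes all frequencies above the cutoff frequency 7/4 kHz and attenuates lower frequencies.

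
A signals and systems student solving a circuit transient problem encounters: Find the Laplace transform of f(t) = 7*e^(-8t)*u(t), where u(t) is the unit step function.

Standard Laplace transform pair:
e^(-at)*u(t) <-> 1/(s+a)
With a = 8: L{7*e^(-8t)*u(t)} = 7/(s+8), ROC: Re(s) > -8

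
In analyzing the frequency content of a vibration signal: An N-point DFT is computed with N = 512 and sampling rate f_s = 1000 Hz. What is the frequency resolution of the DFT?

DFT frequency resolution = f_s / N
= 1000 / 512 = 125/64 Hz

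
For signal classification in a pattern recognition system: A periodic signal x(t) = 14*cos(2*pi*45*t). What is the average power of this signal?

Average power of A*cos(wt) is A^2/2.
P = 14^2 / 2 = 196/2 = 98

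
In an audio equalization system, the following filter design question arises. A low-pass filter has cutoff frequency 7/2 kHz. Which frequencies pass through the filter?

A low-pass filter passes all frequencies below the cutoff frequency 7/2 kHz and attenuates higher frequencies.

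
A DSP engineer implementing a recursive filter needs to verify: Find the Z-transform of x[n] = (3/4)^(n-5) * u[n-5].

Time-shifting property: if X(z) = Z{x[n]}, then Z{x[n-d]} = z^(-d) * X(z)
X(z) = z/(z - 3/4) for x[n] = (3/4)^n * u[n]
Z{x[n-5]} = z^(-5) * z/(z - 3/4) = z^(-4)/(z - 3/4)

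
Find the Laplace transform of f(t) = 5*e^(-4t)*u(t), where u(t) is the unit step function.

Standard Laplace transform pair:
e^(-at)*u(t) <-> 1/(s+a)
With a = 4: L{5*e^(-4t)*u(t)} = 5/(s+4), ROC: Re(s) > -4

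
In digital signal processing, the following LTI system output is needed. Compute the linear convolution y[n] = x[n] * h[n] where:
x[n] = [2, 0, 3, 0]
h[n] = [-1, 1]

y[n] = sum_k x[k]*h[n-k]. Output length = len(x) + len(h) - 1 = 4 + 2 - 1 = 5.
y[0] = 2*-1 = -2
y[1] = 0*-1 + 2*1 = 2
y[2] = 3*-1 + 0*1 = -3
y[3] = 0*-1 + 3*1 = 3
y[4] = 0*1 = 0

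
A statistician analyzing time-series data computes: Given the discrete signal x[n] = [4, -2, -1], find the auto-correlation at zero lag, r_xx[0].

The auto-correlation at zero lag r_xx[0] equals the signal energy.
r_xx[0] = sum of x[n]^2 = 4^2 + (-2)^2 + (-1)^2
= 16 + 4 + 1 = 21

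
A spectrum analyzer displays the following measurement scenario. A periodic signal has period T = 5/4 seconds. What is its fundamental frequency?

The fundamental frequency is the reciprocal of the period.
f = 1/T = 1/(5/4) = 4/5 Hz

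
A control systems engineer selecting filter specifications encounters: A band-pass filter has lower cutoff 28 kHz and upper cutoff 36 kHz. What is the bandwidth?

Bandwidth = f_high - f_low
= 36 kHz - 28 kHz = 8 kHz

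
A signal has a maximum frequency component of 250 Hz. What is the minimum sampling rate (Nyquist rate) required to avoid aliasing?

By the Nyquist-Shannon sampling theorem,
the minimum sampling rate (Nyquist rate) must be at least 2 * f_max.
Nyquist rate = 2 * 250 Hz = 500 Hz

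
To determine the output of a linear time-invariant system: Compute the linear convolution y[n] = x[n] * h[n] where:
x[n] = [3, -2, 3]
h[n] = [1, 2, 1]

y[n] = sum_k x[k]*h[n-k]. Output length = len(x) + len(h) - 1 = 3 + 3 - 1 = 5.
y[0] = 3*1 = 3
y[1] = -2*1 + 3*2 = 4
y[2] = 3*1 + -2*2 + 3*1 = 2
y[3] = 3*2 + -2*1 = 4
y[4] = 3*1 = 3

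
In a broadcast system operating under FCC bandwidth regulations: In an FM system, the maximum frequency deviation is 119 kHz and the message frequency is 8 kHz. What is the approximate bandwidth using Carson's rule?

Carson's rule: BW = 2*(delta_f + f_m)
= 2*(119 + 8) kHz = 254 kHz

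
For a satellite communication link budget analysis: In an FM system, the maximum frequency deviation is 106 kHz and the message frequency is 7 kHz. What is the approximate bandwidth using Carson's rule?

Carson's rule: BW = 2*(delta_f + f_m)
= 2*(106 + 7) kHz = 226 kHz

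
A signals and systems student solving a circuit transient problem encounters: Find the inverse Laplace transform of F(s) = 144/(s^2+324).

Standard pair: w/(s^2+w^2) <-> sin(wt)*u(t)
Recognize w^2 = 324, so w = 18; numerator 144 = 8*18.
f(t) = 8*sin(18t)*u(t)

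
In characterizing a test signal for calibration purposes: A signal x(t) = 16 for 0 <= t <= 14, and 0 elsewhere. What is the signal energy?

Energy = integral of |x(t)|^2 dt over the signal duration
= 16^2 * 14 = 256 * 14 = 3584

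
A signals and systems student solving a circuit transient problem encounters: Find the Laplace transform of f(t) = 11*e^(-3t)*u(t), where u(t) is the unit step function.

Standard Laplace transform pair:
e^(-at)*u(t) <-> 1/(s+a)
With a = 3: L{11*e^(-3t)*u(t)} = 11/(s+3), ROC: Re(s) > -3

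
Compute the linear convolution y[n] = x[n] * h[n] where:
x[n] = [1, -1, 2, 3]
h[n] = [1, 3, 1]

y[n] = sum_k x[k]*h[n-k]. Output length = len(x) + len(h) - 1 = 4 + 3 - 1 = 6.
y[0] = 1*1 = 1
y[1] = -1*1 + 1*3 = 2
y[2] = 2*1 + -1*3 + 1*1 = 0
y[3] = 3*1 + 2*3 + -1*1 = 8
y[4] = 3*3 + 2*1 = 11
y[5] = 3*1 = 3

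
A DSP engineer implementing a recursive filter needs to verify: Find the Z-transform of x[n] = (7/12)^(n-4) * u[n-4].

Time-shifting property: if X(z) = Z{x[n]}, then Z{x[n-d]} = z^(-d) * X(z)
X(z) = z/(z - 7/12) for x[n] = (7/12)^n * u[n]
Z{x[n-4]} = z^(-4) * z/(z - 7/12) = z^(-3)/(z - 7/12)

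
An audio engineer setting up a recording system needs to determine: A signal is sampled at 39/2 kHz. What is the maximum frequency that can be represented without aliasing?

The maximum frequency that can be represented without aliasing
is the Nyquist frequency: f_max = f_s / 2 = 39/2 kHz / 2 = 39/4 kHz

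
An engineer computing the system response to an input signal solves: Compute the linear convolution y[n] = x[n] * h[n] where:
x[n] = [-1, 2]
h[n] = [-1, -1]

y[n] = sum_k x[k]*h[n-k]. Output length = len(x) + len(h) - 1 = 2 + 2 - 1 = 3.
y[0] = -1*-1 = 1
y[1] = 2*-1 + -1*-1 = -1
y[2] = 2*-1 = -2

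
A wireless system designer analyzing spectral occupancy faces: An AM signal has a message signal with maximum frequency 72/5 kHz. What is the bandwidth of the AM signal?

In AM (double-sideband), the bandwidth is twice the message frequency.
BW = 2 * f_m = 2 * 72/5 kHz = 144/5 kHz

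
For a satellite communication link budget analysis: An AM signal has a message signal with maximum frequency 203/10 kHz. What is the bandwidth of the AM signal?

In AM (double-sideband), the bandwidth is twice the message frequency.
BW = 2 * f_m = 2 * 203/10 kHz = 203/5 kHz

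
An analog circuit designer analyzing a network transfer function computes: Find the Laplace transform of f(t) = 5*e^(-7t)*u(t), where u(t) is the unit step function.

Standard Laplace transform pair:
e^(-at)*u(t) <-> 1/(s+a)
With a = 7: L{5*e^(-7t)*u(t)} = 5/(s+7), ROC: Re(s) > -7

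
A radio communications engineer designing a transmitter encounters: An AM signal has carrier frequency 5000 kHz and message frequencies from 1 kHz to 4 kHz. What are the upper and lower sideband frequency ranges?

Upper sideband (USB) = fc + [fm_low, fm_high] = 5000 + [1, 4] = [5001, 5004] kHz
Lower sideband (LSB) = fc - [fm_high, fm_low] = 5000 - [4, 1] = [4996, 4999] kHz
Total occupied spectrum: 4996 kHz to 5004 kHz (plus carrier at 5000 kHz)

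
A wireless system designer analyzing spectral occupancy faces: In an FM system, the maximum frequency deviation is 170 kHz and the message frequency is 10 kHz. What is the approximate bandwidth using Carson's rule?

Carson's rule: BW = 2*(delta_f + f_m)
= 2*(170 + 10) kHz = 360 kHz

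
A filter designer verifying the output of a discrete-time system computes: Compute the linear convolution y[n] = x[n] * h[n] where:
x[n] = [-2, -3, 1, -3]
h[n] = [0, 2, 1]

y[n] = sum_k x[k]*h[n-k]. Output length = len(x) + len(h) - 1 = 4 + 3 - 1 = 6.
y[0] = -2*0 = 0
y[1] = -3*0 + -2*2 = -4
y[2] = 1*0 + -3*2 + -2*1 = -8
y[3] = -3*0 + 1*2 + -3*1 = -1
y[4] = -3*2 + 1*1 = -5
y[5] = -3*1 = -3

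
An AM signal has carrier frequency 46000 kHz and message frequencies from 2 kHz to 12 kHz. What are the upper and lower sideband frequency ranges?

Upper sideband (USB) = fc + [fm_low, fm_high] = 46000 + [2, 12] = [46002, 46012] kHz
Lower sideband (LSB) = fc - [fm_high, fm_low] = 46000 - [12, 2] = [45988, 45998] kHz
Total occupied spectrum: 45988 kHz to 46012 kHz (plus carrier at 46000 kHz)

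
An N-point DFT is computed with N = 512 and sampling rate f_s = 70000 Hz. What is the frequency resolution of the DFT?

DFT frequency resolution = f_s / N
= 70000 / 512 = 4375/32 Hz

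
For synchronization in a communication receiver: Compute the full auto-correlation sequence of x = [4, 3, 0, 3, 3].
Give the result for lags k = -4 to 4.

r_xx[k] = sum_m x[m]*x[m+k], indexed from 0, for k = -4 to 4:
  r_xx[-4] = x[4]*x[0] = 12
  r_xx[-3] = x[3]*x[0] + x[4]*x[1] = 21
  r_xx[-2] = x[2]*x[0] + x[3]*x[1] + x[4]*x[2] = 9
  r_xx[-1] = x[1]*x[0] + x[2]*x[1] + x[3]*x[2] + x[4]*x[3] = 21
  r_xx[0] = x[0]*x[0] + x[1]*x[1] + x[2]*x[2] + x[3]*x[3] + x[4]*x[4] = 43
  r_xx[1] = x[0]*x[1] + x[1]*x[2] + x[2]*x[3] + x[3]*x[4] = 21
  r_xx[2] = x[0]*x[2] + x[1]*x[3] + x[2]*x[4] = 9
  r_xx[3] = x[0]*x[3] + x[1]*x[4] = 21
  r_xx[4] = x[0]*x[4] = 12
r_xx = [12, 21, 9, 21, 43, 21, 9, 21, 12]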